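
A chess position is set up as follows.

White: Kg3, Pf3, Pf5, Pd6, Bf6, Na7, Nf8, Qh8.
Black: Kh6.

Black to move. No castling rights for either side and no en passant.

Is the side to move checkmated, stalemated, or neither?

Black to move; black king on h6.
In check: yes, from the white queen on h8.
King squares — g5: attacked by Bf6; h5: attacked by Qh8; g6: attacked by Pf5; g7: attacked by Bf6; h7: attacked by Nf8.
Legal moves for Black: none.
In check with no legal moves → checkmate.

checkmate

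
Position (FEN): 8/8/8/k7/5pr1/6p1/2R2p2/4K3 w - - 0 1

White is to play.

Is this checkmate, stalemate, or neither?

White to move; white king on e1.
In check: yes, from the black pawn on f2.
Legal moves for White: Ke2, Kd2, Kf1, Kd1, Rxf2.
White is in check but has 5 legal moves → neither.

neither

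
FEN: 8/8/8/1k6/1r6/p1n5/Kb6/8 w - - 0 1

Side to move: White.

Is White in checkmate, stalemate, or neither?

White to move; white king on a2.
In check: yes, from the black knight on c3.
King squares — a1: attacked by Bb2; b1: attacked by Nc3; b2: attacked by Pa3; a3: attacked by Bb2; b3: attacked by Rb4.
Legal moves for White: none.
In check with no legal moves → checkmate.

checkmate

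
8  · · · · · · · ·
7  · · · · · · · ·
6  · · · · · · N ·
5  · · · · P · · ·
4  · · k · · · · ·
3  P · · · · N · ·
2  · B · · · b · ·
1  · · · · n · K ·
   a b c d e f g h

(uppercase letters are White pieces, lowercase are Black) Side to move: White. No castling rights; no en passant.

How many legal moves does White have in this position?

4

White to move; king on g1.
In check: yes, from the black bishop on f2.
Legal moves: Kh2, Kxf2, Kh1, Kf1.
Count: 4.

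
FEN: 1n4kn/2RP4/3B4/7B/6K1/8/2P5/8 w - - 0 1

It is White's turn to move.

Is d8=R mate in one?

yes

After d8=R: black king on g8; in check: yes, from the white rook on d8.
King squares — f7: attacked by Bh5; g7: attacked by Rc7; h7: attacked by Rc7; f8: attacked by Bd6; h8: own knight.
Black has no legal moves → checkmate.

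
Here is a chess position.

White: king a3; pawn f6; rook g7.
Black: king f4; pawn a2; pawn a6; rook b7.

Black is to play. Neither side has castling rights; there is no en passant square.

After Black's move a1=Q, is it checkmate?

yes

After a1=Q: white king on a3; in check: yes, from the black queen on a1.
King squares — a2: attacked by Qa1; b2: attacked by Qa1; b3: attacked by Rb7; a4: attacked by Qa1; b4: attacked by Rb7.
White has no legal moves → checkmate.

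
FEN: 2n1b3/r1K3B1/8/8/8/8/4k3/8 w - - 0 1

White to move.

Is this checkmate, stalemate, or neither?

White to move; white king on c7.
In check: yes, from the black rook on a7.
Legal moves for White: Kd8, Kxc8, Kb8.
White is in check but has 3 legal moves → neither.

neither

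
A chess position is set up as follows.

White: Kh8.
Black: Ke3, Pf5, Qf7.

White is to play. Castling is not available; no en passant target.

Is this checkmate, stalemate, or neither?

White to move; white king on h8.
In check: no.
King squares — g7: attacked by Qf7; h7: attacked by Qf7; g8: attacked by Qf7.
Legal moves for White: none.
Not in check and no legal moves → stalemate.

stalemate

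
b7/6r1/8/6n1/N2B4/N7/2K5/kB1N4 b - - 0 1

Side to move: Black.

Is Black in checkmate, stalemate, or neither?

checkmate

Black to move; black king on a1.
In check: yes, from the white bishop on d4.
King squares — b1: attacked by Kc2; a2: attacked by Bb1; b2: attacked by Nd1.
Legal moves for Black: none.
In check with no legal moves → checkmate.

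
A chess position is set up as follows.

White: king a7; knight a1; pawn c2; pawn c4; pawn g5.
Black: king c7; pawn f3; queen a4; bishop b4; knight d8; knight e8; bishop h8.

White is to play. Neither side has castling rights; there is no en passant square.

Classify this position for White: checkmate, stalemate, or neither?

White to move; white king on a7.
In check: yes, from the black queen on a4.
King squares — a6: attacked by Qa4; b6: attacked by Kc7; b7: attacked by Kc7; a8: attacked by Qa4; b8: attacked by Kc7.
Legal moves for White: none.
In check with no legal moves → checkmate.

checkmate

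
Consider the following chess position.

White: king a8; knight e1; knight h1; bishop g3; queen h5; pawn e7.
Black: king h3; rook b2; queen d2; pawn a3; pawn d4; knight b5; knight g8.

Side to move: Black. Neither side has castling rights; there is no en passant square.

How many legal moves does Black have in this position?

Black to move; king on h3.
In check: yes, from the white queen on h5.
Legal moves: none.
Count: 0.

0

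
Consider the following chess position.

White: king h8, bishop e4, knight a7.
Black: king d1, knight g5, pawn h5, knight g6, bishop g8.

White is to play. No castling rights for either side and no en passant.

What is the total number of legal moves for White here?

White to move; king on h8.
In check: yes, from the black knight on g6.
Legal moves: Kxg8, Kg7, Bxg6.
Count: 3.

3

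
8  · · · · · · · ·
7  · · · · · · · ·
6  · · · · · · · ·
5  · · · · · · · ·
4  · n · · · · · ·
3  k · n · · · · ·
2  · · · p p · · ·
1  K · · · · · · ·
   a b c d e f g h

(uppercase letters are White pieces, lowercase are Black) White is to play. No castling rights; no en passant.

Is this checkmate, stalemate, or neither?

White to move; white king on a1.
In check: no.
King squares — b1: attacked by Nc3; a2: attacked by Ka3; b2: attacked by Ka3.
Legal moves for White: none.
Not in check and no legal moves → stalemate.

stalemate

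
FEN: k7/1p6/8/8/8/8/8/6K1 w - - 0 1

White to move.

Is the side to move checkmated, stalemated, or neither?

White to move; white king on g1.
In check: no.
Legal moves for White: Kh2, Kg2, Kf2, Kh1, Kf1.
White has 5 legal moves and is not in check → neither.

neither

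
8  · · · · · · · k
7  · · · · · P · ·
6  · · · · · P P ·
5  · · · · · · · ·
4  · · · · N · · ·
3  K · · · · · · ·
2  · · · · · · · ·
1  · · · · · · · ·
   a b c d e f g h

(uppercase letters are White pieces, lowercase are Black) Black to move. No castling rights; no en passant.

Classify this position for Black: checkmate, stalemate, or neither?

stalemate

Black to move; black king on h8.
In check: no.
King squares — g7: attacked by Pf6; h7: attacked by Pg6; g8: attacked by Pf7.
Legal moves for Black: none.
Not in check and no legal moves → stalemate.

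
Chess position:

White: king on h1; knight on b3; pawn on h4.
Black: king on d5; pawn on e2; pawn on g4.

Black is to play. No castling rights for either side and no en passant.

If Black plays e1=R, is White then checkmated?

After e1=R: white king on h1; in check: yes, from the black rook on e1.
White has 2 legal replies: Kh2, Kg2.
In check but a legal move exists → not checkmate.

no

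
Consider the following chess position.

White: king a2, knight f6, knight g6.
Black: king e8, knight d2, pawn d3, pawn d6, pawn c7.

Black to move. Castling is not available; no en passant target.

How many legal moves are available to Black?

2

Black to move; king on e8.
In check: yes, from the white knight on f6.
Legal moves: Kd8, Kf7.
Count: 2.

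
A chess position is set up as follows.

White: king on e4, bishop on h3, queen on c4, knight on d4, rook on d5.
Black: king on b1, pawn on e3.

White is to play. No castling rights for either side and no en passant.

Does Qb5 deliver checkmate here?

no

After Qb5: black king on b1; in check: yes, from the white queen on b5.
Black has 3 legal replies: Ka2, Kc1, Ka1.
In check but a legal move exists → not checkmate.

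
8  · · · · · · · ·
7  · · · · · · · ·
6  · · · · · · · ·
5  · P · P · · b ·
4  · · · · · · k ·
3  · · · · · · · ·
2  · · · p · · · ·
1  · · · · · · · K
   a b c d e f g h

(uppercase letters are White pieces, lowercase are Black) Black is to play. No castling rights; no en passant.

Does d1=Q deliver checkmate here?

After d1=Q: white king on h1; in check: yes, from the black queen on d1.
White has 2 legal replies: Kh2, Kg2.
In check but a legal move exists → not checkmate.

no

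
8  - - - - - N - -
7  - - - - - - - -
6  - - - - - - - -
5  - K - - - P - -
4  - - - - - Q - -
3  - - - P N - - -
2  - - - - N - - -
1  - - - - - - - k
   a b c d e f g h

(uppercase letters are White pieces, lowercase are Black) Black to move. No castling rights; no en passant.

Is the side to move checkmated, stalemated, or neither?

Black to move; black king on h1.
In check: no.
King squares — g1: attacked by Ne2; g2: attacked by Ne3; h2: attacked by Qf4.
Legal moves for Black: none.
Not in check and no legal moves → stalemate.

stalemate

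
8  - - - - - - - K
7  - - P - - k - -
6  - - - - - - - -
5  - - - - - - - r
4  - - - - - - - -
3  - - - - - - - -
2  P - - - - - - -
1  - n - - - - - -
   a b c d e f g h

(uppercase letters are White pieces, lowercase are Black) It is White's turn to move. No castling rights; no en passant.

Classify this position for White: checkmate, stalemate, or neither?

checkmate

White to move; white king on h8.
In check: yes, from the black rook on h5.
King squares — g7: attacked by Kf7; h7: attacked by Rh5; g8: attacked by Kf7.
Legal moves for White: none.
In check with no legal moves → checkmate.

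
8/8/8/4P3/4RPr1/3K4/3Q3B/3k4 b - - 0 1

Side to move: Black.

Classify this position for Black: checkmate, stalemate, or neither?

checkmate

Black to move; black king on d1.
In check: yes, from the white queen on d2.
King squares — c1: attacked by Qd2; e1: attacked by Qd2; c2: attacked by Qd2; d2: attacked by Kd3; e2: attacked by Qd2.
Legal moves for Black: none.
In check with no legal moves → checkmate.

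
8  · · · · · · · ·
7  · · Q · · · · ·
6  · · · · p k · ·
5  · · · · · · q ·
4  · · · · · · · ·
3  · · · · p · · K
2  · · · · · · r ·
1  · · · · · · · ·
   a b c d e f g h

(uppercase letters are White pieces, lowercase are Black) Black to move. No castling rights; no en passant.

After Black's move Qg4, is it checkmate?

yes

After Qg4: white king on h3; in check: yes, from the black queen on g4.
King squares — g2: attacked by Qg4; h2: attacked by Rg2; g3: attacked by Rg2; g4: attacked by Rg2; h4: attacked by Qg4.
White has no legal moves → checkmate.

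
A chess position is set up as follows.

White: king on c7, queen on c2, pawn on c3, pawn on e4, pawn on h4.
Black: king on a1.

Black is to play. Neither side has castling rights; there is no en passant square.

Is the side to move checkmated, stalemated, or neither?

Black to move; black king on a1.
In check: no.
King squares — b1: attacked by Qc2; a2: attacked by Qc2; b2: attacked by Qc2.
Legal moves for Black: none.
Not in check and no legal moves → stalemate.

stalemate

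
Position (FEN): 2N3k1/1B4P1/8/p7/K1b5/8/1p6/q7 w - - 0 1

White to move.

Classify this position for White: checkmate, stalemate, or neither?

White to move; white king on a4.
In check: yes, from the black queen on a1.
King squares — a3: attacked by Qa1; b3: attacked by Bc4; b4: attacked by Pa5; a5: attacked by Qa1; b5: attacked by Bc4.
Legal moves for White: none.
In check with no legal moves → checkmate.

checkmate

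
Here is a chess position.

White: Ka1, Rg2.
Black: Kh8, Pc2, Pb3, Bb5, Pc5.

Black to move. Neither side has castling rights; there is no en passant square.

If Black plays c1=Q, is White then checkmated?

yes

After c1=Q: white king on a1; in check: yes, from the black queen on c1.
King squares — b1: attacked by Qc1; a2: attacked by Pb3; b2: attacked by Qc1.
White has no legal moves → checkmate.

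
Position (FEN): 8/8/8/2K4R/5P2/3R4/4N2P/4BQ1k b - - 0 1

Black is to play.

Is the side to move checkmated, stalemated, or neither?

Black to move; black king on h1.
In check: yes, from the white queen on f1.
King squares — g1: attacked by Qf1; g2: attacked by Qf1; h2: attacked by Rh5.
Legal moves for Black: none.
In check with no legal moves → checkmate.

checkmate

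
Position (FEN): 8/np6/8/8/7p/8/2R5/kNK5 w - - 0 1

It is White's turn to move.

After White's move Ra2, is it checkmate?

no

After Ra2: black king on a1; in check: yes, from the white rook on a2.
Black has 1 legal reply: Kxa2.
In check but a legal move exists → not checkmate.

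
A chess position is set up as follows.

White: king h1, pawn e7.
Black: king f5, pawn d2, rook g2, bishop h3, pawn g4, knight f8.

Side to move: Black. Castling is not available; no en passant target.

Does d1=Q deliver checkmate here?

After d1=Q: white king on h1; in check: yes, from the black queen on d1.
King squares — g1: attacked by Qd1; g2: attacked by Bh3; h2: attacked by Rg2.
White has no legal moves → checkmate.

yes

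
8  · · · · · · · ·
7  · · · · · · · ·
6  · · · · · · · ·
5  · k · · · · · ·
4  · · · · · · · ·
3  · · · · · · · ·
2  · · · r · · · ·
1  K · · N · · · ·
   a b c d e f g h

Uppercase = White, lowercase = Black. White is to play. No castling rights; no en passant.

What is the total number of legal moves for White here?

White to move; king on a1.
In check: no.
Legal moves: Ne3, Nc3+, Nf2, Nb2, Kb1.
Count: 5.

5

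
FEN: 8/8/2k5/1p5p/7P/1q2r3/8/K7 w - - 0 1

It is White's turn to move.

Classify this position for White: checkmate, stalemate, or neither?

White to move; white king on a1.
In check: no.
King squares — b1: attacked by Qb3; a2: attacked by Qb3; b2: attacked by Qb3.
Legal moves for White: none.
Not in check and no legal moves → stalemate.

stalemate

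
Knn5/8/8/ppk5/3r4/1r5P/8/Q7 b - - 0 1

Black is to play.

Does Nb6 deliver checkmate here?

After Nb6: white king on a8; in check: yes, from the black knight on b6.
White has 3 legal replies: Kxb8, Kb7, Ka7.
In check but a legal move exists → not checkmate.

no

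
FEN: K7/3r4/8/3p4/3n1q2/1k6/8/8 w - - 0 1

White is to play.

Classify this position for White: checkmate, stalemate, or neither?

stalemate

White to move; white king on a8.
In check: no.
King squares — a7: attacked by Rd7; b7: attacked by Rd7; b8: attacked by Qf4.
Legal moves for White: none.
Not in check and no legal moves → stalemate.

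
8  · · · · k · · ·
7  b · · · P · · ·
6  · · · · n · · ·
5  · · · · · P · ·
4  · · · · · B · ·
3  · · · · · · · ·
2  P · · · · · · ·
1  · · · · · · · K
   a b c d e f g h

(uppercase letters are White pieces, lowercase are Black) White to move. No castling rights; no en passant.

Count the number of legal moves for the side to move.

White to move; king on h1.
In check: no.
Legal moves: Bb8, Bc7, Bh6, Bd6, Bg5, Be5, Bg3, Be3, Bh2, Bd2, Bc1, Kh2, Kg2, fxe6, f6, a3, a4.
Count: 17.

17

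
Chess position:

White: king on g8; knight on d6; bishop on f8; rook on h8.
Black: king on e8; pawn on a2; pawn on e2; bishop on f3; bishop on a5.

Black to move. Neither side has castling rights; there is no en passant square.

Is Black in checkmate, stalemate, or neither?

neither

Black to move; black king on e8.
In check: yes, from the white knight on d6.
King squares — d7: available; e7: attacked by Bf8; f7: attacked by Nd6; d8: available; f8: attacked by Kg8.
Legal moves for Black: Kd8, Kd7.
Black is in check but has 2 legal moves → neither.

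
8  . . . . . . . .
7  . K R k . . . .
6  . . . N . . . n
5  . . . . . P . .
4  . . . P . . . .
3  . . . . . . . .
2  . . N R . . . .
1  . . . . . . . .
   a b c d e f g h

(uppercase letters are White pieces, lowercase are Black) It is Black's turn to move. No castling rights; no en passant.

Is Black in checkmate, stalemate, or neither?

neither

Black to move; black king on d7.
In check: yes, from the white rook on c7.
Legal moves for Black: Kd8, Kxd6.
Black is in check but has 2 legal moves → neither.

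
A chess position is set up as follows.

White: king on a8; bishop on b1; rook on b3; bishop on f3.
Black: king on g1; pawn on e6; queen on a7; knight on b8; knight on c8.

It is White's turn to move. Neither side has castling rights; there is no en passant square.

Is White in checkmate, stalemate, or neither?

White to move; white king on a8.
In check: yes, from the black queen on a7.
King squares — a7: attacked by Nc8; b7: attacked by Qa7; b8: attacked by Qa7.
Legal moves for White: none.
In check with no legal moves → checkmate.

checkmate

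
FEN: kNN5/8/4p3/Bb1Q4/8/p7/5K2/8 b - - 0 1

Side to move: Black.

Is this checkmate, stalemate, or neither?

neither

Black to move; black king on a8.
In check: yes, from the white queen on d5.
Legal moves for Black: Kxb8, Bc6, exd5.
Black is in check but has 3 legal moves → neither.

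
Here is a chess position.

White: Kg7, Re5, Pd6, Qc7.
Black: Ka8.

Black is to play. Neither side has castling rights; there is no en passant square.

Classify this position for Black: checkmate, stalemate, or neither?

Black to move; black king on a8.
In check: no.
King squares — a7: attacked by Qc7; b7: attacked by Qc7; b8: attacked by Qc7.
Legal moves for Black: none.
Not in check and no legal moves → stalemate.

stalemate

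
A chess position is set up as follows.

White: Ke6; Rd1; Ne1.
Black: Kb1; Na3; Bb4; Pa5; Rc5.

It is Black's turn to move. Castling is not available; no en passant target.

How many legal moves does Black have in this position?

3

Black to move; king on b1.
In check: yes, from the white rook on d1.
Legal moves: Kb2, Ka2, Rc1.
Count: 3.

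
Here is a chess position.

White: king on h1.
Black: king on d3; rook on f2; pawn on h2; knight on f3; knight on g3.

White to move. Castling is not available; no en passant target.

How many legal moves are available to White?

White to move; king on h1.
In check: yes, from the black knight on g3.
Legal moves: none.
Count: 0.

0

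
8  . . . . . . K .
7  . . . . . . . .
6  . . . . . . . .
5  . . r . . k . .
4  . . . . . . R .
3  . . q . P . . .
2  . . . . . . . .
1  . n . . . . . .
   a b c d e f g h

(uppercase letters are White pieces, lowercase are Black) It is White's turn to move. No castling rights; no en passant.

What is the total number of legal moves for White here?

17

White to move; king on g8.
In check: no.
Legal moves: Kf8, Kh7, Kf7, Rg7, Rg6, Rg5+, Rh4, Rf4+, Re4, Rd4, Rc4, Rb4, Ra4, Rg3, Rg2, Rg1, e4+.
Count: 17.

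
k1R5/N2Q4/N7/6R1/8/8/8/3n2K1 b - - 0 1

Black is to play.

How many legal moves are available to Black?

Black to move; king on a8.
In check: yes, from the white rook on c8.
Legal moves: none.
Count: 0.

0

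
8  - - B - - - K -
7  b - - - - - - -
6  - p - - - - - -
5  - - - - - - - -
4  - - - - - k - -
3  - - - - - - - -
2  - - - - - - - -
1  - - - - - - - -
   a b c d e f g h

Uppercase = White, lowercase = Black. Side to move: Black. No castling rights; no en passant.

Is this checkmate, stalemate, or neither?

Black to move; black king on f4.
In check: no.
Legal moves for Black: Bb8, Kg5, Ke5, Ke4, Kg3, Kf3, Ke3, b5.
Black has 8 legal moves and is not in check → neither.

neither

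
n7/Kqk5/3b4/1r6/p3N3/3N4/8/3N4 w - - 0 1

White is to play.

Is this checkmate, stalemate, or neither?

White to move; white king on a7.
In check: yes, from the black queen on b7.
King squares — a6: attacked by Qb7; b6: attacked by Rb5; b7: attacked by Rb5; a8: attacked by Qb7; b8: attacked by Qb7.
Legal moves for White: none.
In check with no legal moves → checkmate.

checkmate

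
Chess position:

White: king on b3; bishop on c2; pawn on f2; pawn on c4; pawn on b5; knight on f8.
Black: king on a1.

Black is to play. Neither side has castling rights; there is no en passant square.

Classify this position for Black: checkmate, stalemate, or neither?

stalemate

Black to move; black king on a1.
In check: no.
King squares — b1: attacked by Bc2; a2: attacked by Kb3; b2: attacked by Kb3.
Legal moves for Black: none.
Not in check and no legal moves → stalemate.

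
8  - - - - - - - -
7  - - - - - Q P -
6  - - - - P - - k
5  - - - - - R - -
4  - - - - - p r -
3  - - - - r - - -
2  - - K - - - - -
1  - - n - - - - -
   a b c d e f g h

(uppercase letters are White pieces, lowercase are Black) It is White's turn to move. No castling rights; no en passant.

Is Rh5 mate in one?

yes

After Rh5: black king on h6; in check: yes, from the white rook on h5.
King squares — g5: attacked by Rh5; h5: attacked by Qf7; g6: attacked by Qf7; g7: attacked by Qf7; h7: attacked by Rh5.
Black has no legal moves → checkmate.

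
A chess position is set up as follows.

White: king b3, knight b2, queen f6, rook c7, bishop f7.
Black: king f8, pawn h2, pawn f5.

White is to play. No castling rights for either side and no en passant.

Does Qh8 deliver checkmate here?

yes

After Qh8: black king on f8; in check: yes, from the white queen on h8.
King squares — e7: attacked by Rc7; f7: attacked by Rc7; g7: attacked by Qh8; e8: attacked by Bf7; g8: attacked by Bf7.
Black has no legal moves → checkmate.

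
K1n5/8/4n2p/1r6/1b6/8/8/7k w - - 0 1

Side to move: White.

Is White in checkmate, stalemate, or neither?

stalemate

White to move; white king on a8.
In check: no.
King squares — a7: attacked by Nc8; b7: attacked by Rb5; b8: attacked by Rb5.
Legal moves for White: none.
Not in check and no legal moves → stalemate.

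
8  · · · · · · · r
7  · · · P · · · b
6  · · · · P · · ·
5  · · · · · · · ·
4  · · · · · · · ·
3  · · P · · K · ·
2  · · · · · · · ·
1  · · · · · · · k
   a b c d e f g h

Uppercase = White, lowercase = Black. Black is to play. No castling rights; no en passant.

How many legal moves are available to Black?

Black to move; king on h1.
In check: no.
Legal moves: Rg8, Rf8+, Re8, Rd8, Rc8, Rb8, Ra8, Bg8, Bg6, Bf5, Be4+, Bd3, Bc2, Bb1, Kh2, Kg1.
Count: 16.

16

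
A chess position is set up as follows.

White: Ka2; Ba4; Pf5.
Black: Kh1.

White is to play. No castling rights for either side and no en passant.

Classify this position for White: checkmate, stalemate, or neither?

White to move; white king on a2.
In check: no.
Legal moves for White: Be8, Bd7, Bc6+, Bb5, Bb3, Bc2, Bd1, Kb3, Ka3, Kb2, Kb1, Ka1, f6.
White has 13 legal moves and is not in check → neither.

neither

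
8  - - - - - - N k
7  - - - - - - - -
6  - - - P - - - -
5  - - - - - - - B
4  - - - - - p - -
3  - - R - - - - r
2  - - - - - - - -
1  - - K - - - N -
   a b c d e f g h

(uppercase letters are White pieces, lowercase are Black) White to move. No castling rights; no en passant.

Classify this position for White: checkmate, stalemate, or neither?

neither

White to move; white king on c1.
In check: no.
Legal moves for White include: Ne7, Nh6, Nf6, Be8, Bf7, Bg6, Bg4, Bf3, Be2, Bd1, Rc8, Rc7, Rc6, Rc5, Rc4, Rxh3, Rg3, Rf3, ... (list truncated; more exist).
White has legal moves and is not in check → neither.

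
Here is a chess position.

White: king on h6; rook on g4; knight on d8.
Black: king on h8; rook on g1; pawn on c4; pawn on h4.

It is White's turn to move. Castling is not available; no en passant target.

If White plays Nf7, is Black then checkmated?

yes

After Nf7: black king on h8; in check: yes, from the white knight on f7.
King squares — g7: attacked by Rg4; h7: attacked by Kh6; g8: attacked by Rg4.
Black has no legal moves → checkmate.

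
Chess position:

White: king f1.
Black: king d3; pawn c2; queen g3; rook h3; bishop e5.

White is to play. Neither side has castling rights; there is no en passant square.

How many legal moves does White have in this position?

White to move; king on f1.
In check: no.
Legal moves: none.
Count: 0.

0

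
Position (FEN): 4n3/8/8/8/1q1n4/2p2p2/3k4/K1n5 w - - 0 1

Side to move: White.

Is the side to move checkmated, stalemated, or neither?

stalemate

White to move; white king on a1.
In check: no.
King squares — b1: attacked by Qb4; a2: attacked by Nc1; b2: attacked by Pc3.
Legal moves for White: none.
Not in check and no legal moves → stalemate.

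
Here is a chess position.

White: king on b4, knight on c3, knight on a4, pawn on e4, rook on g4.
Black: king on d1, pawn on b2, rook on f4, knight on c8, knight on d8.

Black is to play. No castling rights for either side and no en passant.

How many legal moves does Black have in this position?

Black to move; king on d1.
In check: yes, from the white knight on c3.
Legal moves: Kd2, Kc2, Ke1, Kc1.
Count: 4.

4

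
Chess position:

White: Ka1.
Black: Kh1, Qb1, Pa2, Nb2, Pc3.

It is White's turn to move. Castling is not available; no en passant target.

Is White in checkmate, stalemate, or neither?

White to move; white king on a1.
In check: yes, from the black queen on b1.
King squares — b1: attacked by Pa2; a2: attacked by Qb1; b2: attacked by Qb1.
Legal moves for White: none.
In check with no legal moves → checkmate.

checkmate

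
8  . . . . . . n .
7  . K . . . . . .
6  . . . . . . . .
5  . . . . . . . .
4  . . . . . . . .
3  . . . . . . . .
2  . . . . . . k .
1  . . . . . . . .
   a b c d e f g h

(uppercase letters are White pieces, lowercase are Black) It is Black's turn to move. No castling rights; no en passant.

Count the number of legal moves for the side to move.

Black to move; king on g2.
In check: no.
Legal moves: Ne7, Nh6, Nf6, Kh3, Kg3, Kf3, Kh2, Kf2, Kh1, Kg1, Kf1.
Count: 11.

11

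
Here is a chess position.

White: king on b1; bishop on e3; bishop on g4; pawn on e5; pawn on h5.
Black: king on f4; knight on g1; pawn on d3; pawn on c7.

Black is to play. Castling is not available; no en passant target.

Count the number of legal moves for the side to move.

5

Black to move; king on f4.
In check: yes, from the white bishop on e3.
Legal moves: Kxe5, Kxg4, Ke4, Kg3, Kxe3.
Count: 5.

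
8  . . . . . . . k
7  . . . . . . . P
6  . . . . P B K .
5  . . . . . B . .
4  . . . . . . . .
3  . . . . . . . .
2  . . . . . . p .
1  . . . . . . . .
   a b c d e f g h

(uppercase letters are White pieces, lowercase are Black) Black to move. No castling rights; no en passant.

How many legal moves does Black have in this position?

Black to move; king on h8.
In check: yes, from the white bishop on f6.
Legal moves: none.
Count: 0.

0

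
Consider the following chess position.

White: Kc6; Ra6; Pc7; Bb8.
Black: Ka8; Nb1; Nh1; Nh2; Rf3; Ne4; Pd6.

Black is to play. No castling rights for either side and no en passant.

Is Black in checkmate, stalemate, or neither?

Black to move; black king on a8.
In check: yes, from the white rook on a6.
King squares — a7: attacked by Ra6; b7: attacked by Kc6; b8: attacked by Pc7.
Legal moves for Black: none.
In check with no legal moves → checkmate.

checkmate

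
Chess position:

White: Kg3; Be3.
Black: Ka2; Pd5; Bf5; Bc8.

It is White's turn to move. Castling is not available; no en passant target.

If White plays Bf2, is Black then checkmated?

After Bf2: black king on a2; in check: no.
Black is not in check, so this cannot be checkmate.

no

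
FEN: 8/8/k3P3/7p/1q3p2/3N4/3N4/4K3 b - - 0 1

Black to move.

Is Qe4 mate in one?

After Qe4: white king on e1; in check: yes, from the black queen on e4.
White has 4 legal replies: Kf2, Kf1, Kd1, Nxe4.
In check but a legal move exists → not checkmate.

no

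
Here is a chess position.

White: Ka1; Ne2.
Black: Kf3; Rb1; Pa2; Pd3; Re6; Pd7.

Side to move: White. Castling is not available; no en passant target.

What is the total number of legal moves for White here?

White to move; king on a1.
In check: yes, from the black rook on b1.
Legal moves: Kxa2.
Count: 1.

1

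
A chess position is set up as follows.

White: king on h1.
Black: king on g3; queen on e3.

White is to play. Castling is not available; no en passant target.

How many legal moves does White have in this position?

White to move; king on h1.
In check: no.
Legal moves: none.
Count: 0.

0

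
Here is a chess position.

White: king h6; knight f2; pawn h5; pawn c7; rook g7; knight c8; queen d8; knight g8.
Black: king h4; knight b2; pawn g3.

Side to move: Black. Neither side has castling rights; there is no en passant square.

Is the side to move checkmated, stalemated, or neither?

Black to move; black king on h4.
In check: yes, from the white queen on d8.
King squares — g3: own pawn; h3: attacked by Nf2; g4: attacked by Nf2; g5: attacked by Kh6; h5: attacked by Kh6.
Legal moves for Black: none.
In check with no legal moves → checkmate.

checkmate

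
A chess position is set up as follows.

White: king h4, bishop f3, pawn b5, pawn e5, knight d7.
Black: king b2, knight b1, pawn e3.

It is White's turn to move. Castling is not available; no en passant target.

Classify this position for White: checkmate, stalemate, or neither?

White to move; white king on h4.
In check: no.
Legal moves for White include: Nf8, Nb8, Nf6, Nb6, Nc5, Kh5, Kg5, Kg4, Kh3, Kg3, Ba8, Bb7, Bc6, Bh5, Bd5, Bg4, Be4, Bg2, ... (list truncated; more exist).
White has legal moves and is not in check → neither.

neither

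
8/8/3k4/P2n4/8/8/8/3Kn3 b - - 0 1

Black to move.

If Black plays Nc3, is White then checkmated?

no

After Nc3: white king on d1; in check: yes, from the black knight on c3.
White has 3 legal replies: Kd2, Kxe1, Kc1.
In check but a legal move exists → not checkmate.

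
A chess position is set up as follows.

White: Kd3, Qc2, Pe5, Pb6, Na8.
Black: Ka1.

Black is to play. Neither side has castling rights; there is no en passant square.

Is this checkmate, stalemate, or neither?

Black to move; black king on a1.
In check: no.
King squares — b1: attacked by Qc2; a2: attacked by Qc2; b2: attacked by Qc2.
Legal moves for Black: none.
Not in check and no legal moves → stalemate.

stalemate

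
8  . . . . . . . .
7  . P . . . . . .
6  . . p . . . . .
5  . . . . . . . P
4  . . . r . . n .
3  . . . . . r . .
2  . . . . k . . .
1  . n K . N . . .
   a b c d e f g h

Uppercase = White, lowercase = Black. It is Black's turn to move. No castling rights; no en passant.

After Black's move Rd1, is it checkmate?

no

After Rd1: white king on c1; in check: yes, from the black rook on d1.
White has 2 legal replies: Kc2, Kb2.
In check but a legal move exists → not checkmate.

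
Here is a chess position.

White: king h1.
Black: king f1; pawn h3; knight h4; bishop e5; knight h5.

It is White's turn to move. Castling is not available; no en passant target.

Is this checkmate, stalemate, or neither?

stalemate

White to move; white king on h1.
In check: no.
King squares — g1: attacked by Kf1; g2: attacked by Kf1; h2: attacked by Be5.
Legal moves for White: none.
Not in check and no legal moves → stalemate.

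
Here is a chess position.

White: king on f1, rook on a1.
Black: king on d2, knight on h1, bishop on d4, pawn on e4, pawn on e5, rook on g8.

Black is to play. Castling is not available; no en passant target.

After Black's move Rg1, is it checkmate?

After Rg1: white king on f1; in check: yes, from the black rook on g1.
King squares — e1: attacked by Rg1; g1: attacked by Bd4; e2: attacked by Kd2; f2: attacked by Nh1; g2: attacked by Rg1.
White has no legal moves → checkmate.

yes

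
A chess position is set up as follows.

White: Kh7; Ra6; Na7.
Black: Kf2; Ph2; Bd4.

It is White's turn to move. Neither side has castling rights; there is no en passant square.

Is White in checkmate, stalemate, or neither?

neither

White to move; white king on h7.
In check: no.
Legal moves for White: Kg8, Kh6, Kg6, Nc8, Nc6, Nb5, Rh6, Rg6, Rf6+, Re6, Rd6, Rc6, Rb6, Ra5, Ra4, Ra3, Ra2+, Ra1.
White has 18 legal moves and is not in check → neither.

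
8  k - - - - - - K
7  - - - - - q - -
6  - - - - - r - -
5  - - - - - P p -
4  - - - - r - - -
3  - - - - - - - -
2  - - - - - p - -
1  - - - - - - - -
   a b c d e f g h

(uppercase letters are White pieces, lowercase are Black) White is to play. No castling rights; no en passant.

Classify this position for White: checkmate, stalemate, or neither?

stalemate

White to move; white king on h8.
In check: no.
King squares — g7: attacked by Qf7; h7: attacked by Qf7; g8: attacked by Qf7.
Legal moves for White: none.
Not in check and no legal moves → stalemate.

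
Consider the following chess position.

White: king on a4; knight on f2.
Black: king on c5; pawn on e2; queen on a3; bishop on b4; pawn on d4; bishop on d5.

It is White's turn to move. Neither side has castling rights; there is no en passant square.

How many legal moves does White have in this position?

White to move; king on a4.
In check: yes, from the black queen on a3.
Legal moves: none.
Count: 0.

0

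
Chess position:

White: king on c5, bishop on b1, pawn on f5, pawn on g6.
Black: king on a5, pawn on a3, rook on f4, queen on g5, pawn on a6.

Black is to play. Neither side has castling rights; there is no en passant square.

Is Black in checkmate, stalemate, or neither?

neither

Black to move; black king on a5.
In check: no.
Legal moves for Black include: Qd8, Qe7+, Qh6, Qxg6, Qf6, Qh5, Qxf5+, Qh4, Qg4, Qg3, Qg2, Qg1+, Ka4, Rxf5+, Rh4, Rg4, Re4, Rd4, ... (list truncated; more exist).
Black has legal moves and is not in check → neither.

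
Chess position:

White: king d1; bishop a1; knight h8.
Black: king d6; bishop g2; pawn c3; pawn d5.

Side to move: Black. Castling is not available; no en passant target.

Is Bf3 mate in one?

After Bf3: white king on d1; in check: yes, from the black bishop on f3.
White has 3 legal replies: Kc2, Ke1, Kc1.
In check but a legal move exists → not checkmate.

no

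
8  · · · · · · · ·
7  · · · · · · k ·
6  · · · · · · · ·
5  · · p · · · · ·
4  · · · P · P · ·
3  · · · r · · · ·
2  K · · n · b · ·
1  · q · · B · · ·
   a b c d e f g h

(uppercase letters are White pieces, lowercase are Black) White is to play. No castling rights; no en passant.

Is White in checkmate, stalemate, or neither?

White to move; white king on a2.
In check: yes, from the black queen on b1.
King squares — a1: attacked by Qb1; b1: attacked by Nd2; b2: attacked by Qb1; a3: attacked by Rd3; b3: attacked by Qb1.
Legal moves for White: none.
In check with no legal moves → checkmate.

checkmate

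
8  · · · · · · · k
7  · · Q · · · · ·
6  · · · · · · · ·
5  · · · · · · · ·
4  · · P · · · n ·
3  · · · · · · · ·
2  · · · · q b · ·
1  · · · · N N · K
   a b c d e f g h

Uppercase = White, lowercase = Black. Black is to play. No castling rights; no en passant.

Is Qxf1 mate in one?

After Qxf1: white king on h1; in check: yes, from the black queen on f1.
King squares — g1: attacked by Qf1; g2: attacked by Qf1; h2: attacked by Ng4.
White has no legal moves → checkmate.

yes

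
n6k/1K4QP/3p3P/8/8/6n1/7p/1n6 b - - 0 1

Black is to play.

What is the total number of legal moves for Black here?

Black to move; king on h8.
In check: yes, from the white queen on g7.
Legal moves: none.
Count: 0.

0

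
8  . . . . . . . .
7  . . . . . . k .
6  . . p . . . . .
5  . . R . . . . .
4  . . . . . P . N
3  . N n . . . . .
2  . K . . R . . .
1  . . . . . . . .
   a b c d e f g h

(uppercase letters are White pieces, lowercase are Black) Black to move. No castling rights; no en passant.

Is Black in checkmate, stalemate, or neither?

neither

Black to move; black king on g7.
In check: no.
Legal moves for Black: Kh8, Kg8, Kf8, Kh7, Kf7, Kh6, Kf6, Nd5, Nb5, Ne4, Na4+, Nxe2, Na2, Nd1+, Nb1.
Black has 15 legal moves and is not in check → neither.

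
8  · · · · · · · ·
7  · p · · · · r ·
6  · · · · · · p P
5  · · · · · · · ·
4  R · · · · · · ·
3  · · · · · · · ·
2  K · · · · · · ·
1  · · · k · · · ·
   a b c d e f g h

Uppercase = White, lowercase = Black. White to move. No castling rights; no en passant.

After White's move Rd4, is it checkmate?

After Rd4: black king on d1; in check: yes, from the white rook on d4.
Black has 4 legal replies: Ke2, Kc2, Ke1, Kc1.
In check but a legal move exists → not checkmate.

no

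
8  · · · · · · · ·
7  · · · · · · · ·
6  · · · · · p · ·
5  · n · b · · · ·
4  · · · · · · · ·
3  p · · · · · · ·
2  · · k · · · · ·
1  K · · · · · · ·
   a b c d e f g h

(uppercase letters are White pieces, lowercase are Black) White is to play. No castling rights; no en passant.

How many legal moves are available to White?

White to move; king on a1.
In check: no.
Legal moves: none.
Count: 0.

0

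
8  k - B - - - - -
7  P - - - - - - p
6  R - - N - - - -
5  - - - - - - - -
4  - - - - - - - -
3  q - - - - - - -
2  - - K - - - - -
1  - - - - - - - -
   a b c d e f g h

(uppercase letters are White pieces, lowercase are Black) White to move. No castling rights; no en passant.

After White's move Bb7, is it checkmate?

yes

After Bb7: black king on a8; in check: yes, from the white bishop on b7.
King squares — a7: attacked by Ra6; b7: attacked by Nd6; b8: attacked by Pa7.
Black has no legal moves → checkmate.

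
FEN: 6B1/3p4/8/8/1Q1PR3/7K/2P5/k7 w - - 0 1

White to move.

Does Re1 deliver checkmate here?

After Re1: black king on a1; in check: yes, from the white rook on e1.
King squares — b1: attacked by Re1; a2: attacked by Bg8; b2: attacked by Qb4.
Black has no legal moves → checkmate.

yes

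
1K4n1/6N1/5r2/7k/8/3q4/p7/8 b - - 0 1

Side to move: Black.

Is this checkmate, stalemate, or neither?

neither

Black to move; black king on h5.
In check: yes, from the white knight on g7.
King squares — g4: available; h4: available; g5: available; g6: available; h6: available.
Legal moves for Black: Kh6, Kg6, Kg5, Kh4, Kg4.
Black is in check but has 5 legal moves → neither.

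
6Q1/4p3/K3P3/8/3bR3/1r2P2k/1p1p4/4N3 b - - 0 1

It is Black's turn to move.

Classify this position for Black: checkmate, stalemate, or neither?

Black to move; black king on h3.
In check: no.
Legal moves for Black include: Bh8, Bg7, Ba7, Bf6, Bb6, Be5, Bc5, Bxe3, Bc3, Kh2, Rb8, Rb7, Rb6+, Rb5, Rb4, Rxe3, Rd3, Rc3, ... (list truncated; more exist).
Black has legal moves and is not in check → neither.

neither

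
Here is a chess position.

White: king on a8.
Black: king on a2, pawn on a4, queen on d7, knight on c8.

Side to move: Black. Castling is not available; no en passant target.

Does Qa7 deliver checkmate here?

After Qa7: white king on a8; in check: yes, from the black queen on a7.
King squares — a7: attacked by Nc8; b7: attacked by Qa7; b8: attacked by Qa7.
White has no legal moves → checkmate.

yes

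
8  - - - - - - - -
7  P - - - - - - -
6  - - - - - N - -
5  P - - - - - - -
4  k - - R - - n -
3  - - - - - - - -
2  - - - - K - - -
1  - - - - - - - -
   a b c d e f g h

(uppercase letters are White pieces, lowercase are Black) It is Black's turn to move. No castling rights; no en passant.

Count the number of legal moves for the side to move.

4

Black to move; king on a4.
In check: yes, from the white rook on d4.
Legal moves: Kb5, Kxa5, Kb3, Ka3.
Count: 4.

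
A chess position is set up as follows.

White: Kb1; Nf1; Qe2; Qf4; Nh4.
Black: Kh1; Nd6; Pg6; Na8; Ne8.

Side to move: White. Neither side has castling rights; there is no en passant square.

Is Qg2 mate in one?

yes

After Qg2: black king on h1; in check: yes, from the white queen on g2.
King squares — g1: attacked by Qg2; g2: attacked by Nh4; h2: attacked by Nf1.
Black has no legal moves → checkmate.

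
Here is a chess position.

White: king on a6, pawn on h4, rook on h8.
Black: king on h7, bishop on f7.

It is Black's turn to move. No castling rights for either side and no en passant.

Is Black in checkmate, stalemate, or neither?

neither

Black to move; black king on h7.
In check: yes, from the white rook on h8.
King squares — g6: available; h6: attacked by Rh8; g7: available; g8: attacked by Rh8; h8: available.
Legal moves for Black: Kxh8, Kg7, Kg6.
Black is in check but has 3 legal moves → neither.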